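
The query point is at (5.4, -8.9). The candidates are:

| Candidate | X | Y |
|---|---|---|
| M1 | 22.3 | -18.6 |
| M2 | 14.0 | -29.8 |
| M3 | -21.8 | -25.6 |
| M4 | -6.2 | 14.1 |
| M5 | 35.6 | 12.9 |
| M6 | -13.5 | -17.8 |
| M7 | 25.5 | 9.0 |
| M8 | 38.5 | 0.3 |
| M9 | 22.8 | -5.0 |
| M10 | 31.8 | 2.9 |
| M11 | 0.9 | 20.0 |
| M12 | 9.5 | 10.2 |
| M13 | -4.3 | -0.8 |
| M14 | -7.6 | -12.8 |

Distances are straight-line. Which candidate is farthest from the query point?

Distances from (5.4, -8.9):
M1: 19.49
M2: 22.60
M3: 31.92
M4: 25.76
M5: 37.25
M6: 20.89
M7: 26.92
M8: 34.35
M9: 17.83
M10: 28.92
M11: 29.25
M12: 19.54
M13: 12.64
M14: 13.57
Maximum: M5 at 37.25.

M5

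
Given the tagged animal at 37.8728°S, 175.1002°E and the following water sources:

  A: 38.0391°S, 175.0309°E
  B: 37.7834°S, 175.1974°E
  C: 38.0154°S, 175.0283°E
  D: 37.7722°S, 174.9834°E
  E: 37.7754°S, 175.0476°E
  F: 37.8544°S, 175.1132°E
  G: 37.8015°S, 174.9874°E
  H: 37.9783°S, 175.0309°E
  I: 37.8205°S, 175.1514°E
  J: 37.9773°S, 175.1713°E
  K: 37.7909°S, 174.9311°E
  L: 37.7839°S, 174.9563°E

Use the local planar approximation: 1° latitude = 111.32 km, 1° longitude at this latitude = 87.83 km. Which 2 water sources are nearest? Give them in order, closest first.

Distances from 37.8728°S, 175.1002°E:
A: √((-0.1663·111.32)² + (-0.0693·87.83)²) = √(342.713249 + 37.046931) = 19.4874 km
B: √((0.0894·111.32)² + (0.0972·87.83)²) = √(99.042463 + 72.881667) = 13.1120 km
C: √((-0.1426·111.32)² + (-0.0719·87.83)²) = √(251.991242 + 39.878935) = 17.0842 km
D: √((0.1006·111.32)² + (-0.1168·87.83)²) = √(125.412942 + 105.237725) = 15.1872 km
E: √((0.0974·111.32)² + (-0.0526·87.83)²) = √(117.561281 + 21.343088) = 11.7858 km
F: √((0.0184·111.32)² + (0.0130·87.83)²) = √(4.195484 + 1.303684) = 2.3450 km
G: √((0.0713·111.32)² + (-0.1128·87.83)²) = √(62.997810 + 98.153087) = 12.6945 km
H: √((-0.1055·111.32)² + (-0.0693·87.83)²) = √(137.927643 + 37.046931) = 13.2278 km
I: √((0.0523·111.32)² + (0.0512·87.83)²) = √(33.896103 + 20.222074) = 7.3565 km
J: √((-0.1045·111.32)² + (0.0711·87.83)²) = √(135.325293 + 38.996440) = 13.2031 km
K: √((0.0819·111.32)² + (-0.1691·87.83)²) = √(83.121658 + 220.583478) = 17.4271 km
L: √((0.0889·111.32)² + (-0.1439·87.83)²) = √(97.937704 + 159.737673) = 16.0523 km
Sorted: F (2.3450 km) < I (7.3565 km) < E (11.7858 km) < G (12.6945 km) < …

F, I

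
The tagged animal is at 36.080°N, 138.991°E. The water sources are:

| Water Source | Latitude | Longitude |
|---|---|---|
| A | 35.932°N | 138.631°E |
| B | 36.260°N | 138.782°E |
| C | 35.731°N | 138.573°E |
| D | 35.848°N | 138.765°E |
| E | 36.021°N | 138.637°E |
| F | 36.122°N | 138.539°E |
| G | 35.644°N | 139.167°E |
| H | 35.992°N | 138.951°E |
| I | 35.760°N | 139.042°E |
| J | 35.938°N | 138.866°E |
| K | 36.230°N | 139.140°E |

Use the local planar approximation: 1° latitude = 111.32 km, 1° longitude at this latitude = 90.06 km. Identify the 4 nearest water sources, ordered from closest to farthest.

Distances from 36.080°N, 138.991°E:
A: 36.368 km
B: 27.492 km
C: 54.097 km
D: 32.883 km
E: 32.551 km
F: 40.975 km
G: 51.058 km
H: 10.438 km
I: 35.917 km
J: 19.406 km
K: 21.422 km
Sorted: H (10.438 km) < J (19.406 km) < K (21.422 km) < B (27.492 km) < E (32.551 km) < D (32.883 km) < …

H, J, K, B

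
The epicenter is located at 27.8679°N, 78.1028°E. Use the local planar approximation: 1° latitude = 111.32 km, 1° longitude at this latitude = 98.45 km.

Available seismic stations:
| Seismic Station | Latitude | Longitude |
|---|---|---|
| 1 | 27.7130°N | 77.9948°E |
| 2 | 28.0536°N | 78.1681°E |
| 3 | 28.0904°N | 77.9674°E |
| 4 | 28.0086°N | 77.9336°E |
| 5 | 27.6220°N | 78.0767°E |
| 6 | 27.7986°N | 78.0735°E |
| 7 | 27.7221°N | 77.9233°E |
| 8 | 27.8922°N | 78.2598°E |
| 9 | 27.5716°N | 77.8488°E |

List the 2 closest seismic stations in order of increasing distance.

6, 8

Distances from 27.8679°N, 78.1028°E:
1: √((-0.1549·111.32)² + (-0.1080·98.45)²) = √(297.337189 + 113.052183) = 20.2581 km
2: √((0.1857·111.32)² + (0.0653·98.45)²) = √(427.336711 + 41.329277) = 21.6487 km
3: √((0.2225·111.32)² + (-0.1354·98.45)²) = √(613.488500 + 177.692366) = 28.1279 km
4: √((0.1407·111.32)² + (-0.1692·98.45)²) = √(245.320923 + 277.480302) = 22.8648 km
5: √((-0.2459·111.32)² + (-0.0261·98.45)²) = √(749.313320 + 6.602562) = 27.4939 km
6: √((-0.0693·111.32)² + (-0.0293·98.45)²) = √(59.513140 + 8.320831) = 8.2361 km
7: √((-0.1458·111.32)² + (-0.1795·98.45)²) = √(263.427702 + 312.291632) = 23.9942 km
8: √((0.0243·111.32)² + (0.1570·98.45)²) = √(7.317436 + 238.908029) = 15.6916 km
9: √((-0.2963·111.32)² + (-0.2540·98.45)²) = √(1087.951908 + 625.315040) = 41.3916 km
Sorted: 6 (8.2361 km) < 8 (15.6916 km) < 1 (20.2581 km) < 2 (21.6487 km) < …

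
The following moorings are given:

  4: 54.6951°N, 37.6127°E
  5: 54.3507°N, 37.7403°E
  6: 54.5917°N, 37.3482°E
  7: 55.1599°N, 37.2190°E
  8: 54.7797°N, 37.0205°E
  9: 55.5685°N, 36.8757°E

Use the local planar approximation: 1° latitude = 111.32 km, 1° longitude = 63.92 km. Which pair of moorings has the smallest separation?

4 and 6

Pairwise distances:
4–5: √((-0.3444·111.32)² + (0.1276·63.92)²) = √(1469.848863 + 66.523468) = 39.1966 km
4–6: √((-0.1034·111.32)² + (-0.2645·63.92)²) = √(132.491334 + 285.841239) = 20.4532 km
4–7: √((0.4648·111.32)² + (-0.3937·63.92)²) = √(2677.186548 + 633.292525) = 57.5368 km
4–8: √((0.0846·111.32)² + (-0.5922·63.92)²) = √(88.692546 + 1432.881709) = 39.0074 km
4–9: √((0.8734·111.32)² + (-0.7370·63.92)²) = √(9453.067750 + 2219.261650) = 108.0386 km
5–6: √((0.2410·111.32)² + (-0.3921·63.92)²) = √(719.748023 + 628.155573) = 36.7138 km
5–7: √((0.8092·111.32)² + (-0.5213·63.92)²) = √(8114.432343 + 1110.322096) = 96.0456 km
5–8: √((0.4290·111.32)² + (-0.7198·63.92)²) = √(2280.662279 + 2116.884764) = 66.3140 km
5–9: √((1.2178·111.32)² + (-0.8646·63.92)²) = √(18378.003706 + 3054.245868) = 146.3976 km
6–7: √((0.5682·111.32)² + (-0.1292·63.92)²) = √(4000.818540 + 68.202228) = 63.7889 km
6–8: √((0.1880·111.32)² + (-0.3277·63.92)²) = √(437.987881 + 438.759381) = 29.6099 km
6–9: √((0.9768·111.32)² + (-0.4725·63.92)²) = √(11823.816939 + 912.172885) = 112.8538 km
7–8: √((-0.3802·111.32)² + (-0.1985·63.92)²) = √(1791.309464 + 160.988389) = 44.1848 km
7–9: √((0.4086·111.32)² + (-0.3433·63.92)²) = √(2068.917247 + 481.527550) = 50.5019 km
8–9: √((0.7888·111.32)² + (-0.1448·63.92)²) = √(7710.458415 + 85.666428) = 88.2957 km
Closest pair: 4–6 at 20.4532 km.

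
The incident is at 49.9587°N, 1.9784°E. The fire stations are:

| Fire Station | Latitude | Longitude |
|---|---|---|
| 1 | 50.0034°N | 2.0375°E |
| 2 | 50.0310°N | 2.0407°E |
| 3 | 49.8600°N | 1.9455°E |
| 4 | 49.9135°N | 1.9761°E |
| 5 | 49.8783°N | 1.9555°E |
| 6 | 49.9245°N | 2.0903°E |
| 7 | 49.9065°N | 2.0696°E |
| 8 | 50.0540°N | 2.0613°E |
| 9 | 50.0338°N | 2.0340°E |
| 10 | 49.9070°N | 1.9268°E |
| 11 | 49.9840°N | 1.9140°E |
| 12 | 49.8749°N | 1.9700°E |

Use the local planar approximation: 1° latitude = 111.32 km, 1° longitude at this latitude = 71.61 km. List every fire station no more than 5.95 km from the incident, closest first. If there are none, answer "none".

Distances from 49.9587°N, 1.9784°E:
1: √((0.0447·111.32)² + (0.0591·71.61)²) = √(24.760616 + 17.911102) = 6.5324 km
2: √((0.0723·111.32)² + (0.0623·71.61)²) = √(64.777322 + 19.903224) = 9.2022 km
3: √((-0.0987·111.32)² + (-0.0329·71.61)²) = √(120.720410 + 5.550590) = 11.2370 km
4: √((-0.0452·111.32)² + (-0.0023·71.61)²) = √(25.317643 + 0.027127) = 5.0344 km
5: √((-0.0804·111.32)² + (-0.0229·71.61)²) = √(80.104791 + 2.689170) = 9.0991 km
6: √((-0.0342·111.32)² + (0.1119·71.61)²) = √(14.494345 + 64.210717) = 8.8716 km
7: √((-0.0522·111.32)² + (0.0912·71.61)²) = √(33.766605 + 42.651767) = 8.7418 km
8: √((0.0953·111.32)² + (0.0829·71.61)²) = √(112.546553 + 35.241664) = 12.1568 km
9: √((0.0751·111.32)² + (0.0556·71.61)²) = √(69.891807 + 15.852470) = 9.2598 km
10: √((-0.0517·111.32)² + (-0.0516·71.61)²) = √(33.122833 + 13.653587) = 6.8393 km
11: √((0.0253·111.32)² + (-0.0644·71.61)²) = √(7.932086 + 21.267629) = 5.4037 km
12: √((-0.0838·111.32)² + (-0.0084·71.61)²) = √(87.023076 + 0.361831) = 9.3480 km
Threshold 5.95 km: 4 (5.0344 km), 11 (5.4037 km) are within range.

4, 11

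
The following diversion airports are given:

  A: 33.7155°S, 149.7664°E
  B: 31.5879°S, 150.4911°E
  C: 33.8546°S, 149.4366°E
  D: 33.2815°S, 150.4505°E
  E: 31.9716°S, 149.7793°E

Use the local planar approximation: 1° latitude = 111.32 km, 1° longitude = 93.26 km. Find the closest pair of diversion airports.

Pairwise distances:
A–B: 246.2988 km
A–C: 34.4351 km
A–D: 80.0279 km
A–E: 194.1347 km
B–C: 270.8159 km
B–D: 188.5696 km
B–E: 78.9372 km
C–D: 114.0658 km
C–E: 212.0381 km
D–E: 158.6858 km
Closest pair: A–C at 34.4351 km.

A and C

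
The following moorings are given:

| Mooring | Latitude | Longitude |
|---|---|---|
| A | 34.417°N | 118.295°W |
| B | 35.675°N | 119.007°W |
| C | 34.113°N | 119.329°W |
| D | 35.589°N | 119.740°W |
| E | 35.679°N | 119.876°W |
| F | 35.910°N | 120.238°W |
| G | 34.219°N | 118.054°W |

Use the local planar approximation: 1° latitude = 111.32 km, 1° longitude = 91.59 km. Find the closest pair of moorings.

D and E

Pairwise distances:
A–B: 154.480 km
A–C: 100.569 km
A–D: 185.843 km
A–E: 201.753 km
A–F: 243.500 km
A–G: 31.194 km
B–C: 176.365 km
B–D: 67.815 km
B–E: 79.593 km
B–F: 115.742 km
B–G: 184.090 km
C–D: 168.565 km
C–E: 181.383 km
C–F: 216.675 km
C–G: 117.372 km
D–E: 15.985 km
D–F: 57.943 km
D–G: 217.036 km
E–F: 41.959 km
E–G: 232.944 km
F–G: 274.678 km
Closest pair: D–E at 15.985 km.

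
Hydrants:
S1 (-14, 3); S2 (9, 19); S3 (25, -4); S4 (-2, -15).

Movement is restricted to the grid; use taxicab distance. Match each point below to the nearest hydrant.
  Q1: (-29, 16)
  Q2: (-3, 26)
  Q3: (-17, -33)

Q1 at (-29, 16):
  S1: 28
  S2: 41
  S3: 74
  S4: 58
  → nearest: S1 (28)
Q2 at (-3, 26):
  S1: 34
  S2: 19
  S3: 58
  S4: 42
  → nearest: S2 (19)
Q3 at (-17, -33):
  S1: 39
  S2: 78
  S3: 71
  S4: 33
  → nearest: S4 (33)

Q1→S1; Q2→S2; Q3→S4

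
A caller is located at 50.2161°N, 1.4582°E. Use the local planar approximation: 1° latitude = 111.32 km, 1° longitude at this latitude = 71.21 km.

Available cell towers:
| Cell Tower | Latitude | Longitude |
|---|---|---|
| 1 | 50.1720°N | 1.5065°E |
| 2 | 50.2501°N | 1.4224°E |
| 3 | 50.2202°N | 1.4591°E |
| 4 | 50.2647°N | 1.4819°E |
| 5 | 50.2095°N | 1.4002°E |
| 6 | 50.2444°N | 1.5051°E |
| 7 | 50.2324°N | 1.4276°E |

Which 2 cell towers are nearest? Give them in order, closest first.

Distances from 50.2161°N, 1.4582°E:
1: √((-0.0441·111.32)² + (0.0483·71.21)²) = √(24.100362 + 11.829768) = 5.9942 km
2: √((0.0340·111.32)² + (-0.0358·71.21)²) = √(14.325317 + 6.499022) = 4.5634 km
3: √((0.0041·111.32)² + (0.0009·71.21)²) = √(0.208312 + 0.004107) = 0.4609 km
4: √((0.0486·111.32)² + (0.0237·71.21)²) = √(29.269745 + 2.848254) = 5.6673 km
5: √((-0.0066·111.32)² + (-0.0580·71.21)²) = √(0.539802 + 17.058387) = 4.1950 km
6: √((0.0283·111.32)² + (0.0469·71.21)²) = √(9.924743 + 11.153923) = 4.5912 km
7: √((0.0163·111.32)² + (-0.0306·71.21)²) = √(3.292468 + 4.748154) = 2.8356 km
Sorted: 3 (0.4609 km) < 7 (2.8356 km) < 5 (4.1950 km) < 2 (4.5634 km) < …

3, 7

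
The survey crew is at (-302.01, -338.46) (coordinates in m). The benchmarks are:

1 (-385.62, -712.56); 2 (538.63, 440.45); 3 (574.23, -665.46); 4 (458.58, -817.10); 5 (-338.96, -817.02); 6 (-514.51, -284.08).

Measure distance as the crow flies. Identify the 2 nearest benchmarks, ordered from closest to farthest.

Distances from (-302.01, -338.46):
1: √((-83.61)² + (-374.10)²) = √(6990.6321 + 139950.8100) = 383.33 m
2: √((840.64)² + (778.91)²) = √(706675.6096 + 606700.7881) = 1146.03 m
3: √((876.24)² + (-327.00)²) = √(767796.5376 + 106929.0000) = 935.27 m
4: √((760.59)² + (-478.64)²) = √(578497.1481 + 229096.2496) = 898.66 m
5: √((-36.95)² + (-478.56)²) = √(1365.3025 + 229019.6736) = 479.98 m
6: √((-212.50)² + (54.38)²) = √(45156.2500 + 2957.1844) = 219.35 m
Sorted: 6 (219.35 m) < 1 (383.33 m) < 5 (479.98 m) < 4 (898.66 m) < …

6, 1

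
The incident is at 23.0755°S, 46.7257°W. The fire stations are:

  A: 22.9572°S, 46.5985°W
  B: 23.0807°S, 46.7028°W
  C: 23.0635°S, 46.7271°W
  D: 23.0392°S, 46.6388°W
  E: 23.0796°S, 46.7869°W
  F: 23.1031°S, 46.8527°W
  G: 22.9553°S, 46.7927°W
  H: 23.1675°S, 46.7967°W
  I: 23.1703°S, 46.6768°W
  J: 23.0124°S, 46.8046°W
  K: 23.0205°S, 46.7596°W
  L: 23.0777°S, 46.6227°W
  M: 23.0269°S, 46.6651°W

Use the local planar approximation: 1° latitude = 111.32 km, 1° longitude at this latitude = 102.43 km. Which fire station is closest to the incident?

C

Distances from 23.0755°S, 46.7257°W:
A: √((0.1183·111.32)² + (0.1272·102.43)²) = √(173.426670 + 169.757343) = 18.5252 km
B: √((-0.0052·111.32)² + (0.0229·102.43)²) = √(0.335084 + 5.502060) = 2.4160 km
C: √((0.0120·111.32)² + (-0.0014·102.43)²) = √(1.784469 + 0.020564) = 1.3435 km
D: √((0.0363·111.32)² + (0.0869·102.43)²) = √(16.329002 + 79.230774) = 9.7755 km
E: √((-0.0041·111.32)² + (-0.0612·102.43)²) = √(0.208312 + 39.296800) = 6.2853 km
F: √((-0.0276·111.32)² + (-0.1270·102.43)²) = √(9.439838 + 169.223934) = 13.3665 km
G: √((0.1202·111.32)² + (-0.0670·102.43)²) = √(179.042169 + 47.098161) = 15.0380 km
H: √((-0.0920·111.32)² + (-0.0710·102.43)²) = √(104.887093 + 52.889693) = 12.5609 km
I: √((-0.0948·111.32)² + (0.0489·102.43)²) = √(111.368679 + 25.088348) = 11.6815 km
J: √((0.0631·111.32)² + (-0.0789·102.43)²) = √(49.340678 + 65.314311) = 10.7077 km
K: √((0.0550·111.32)² + (-0.0339·102.43)²) = √(37.486231 + 12.057402) = 7.0387 km
L: √((-0.0022·111.32)² + (0.1030·102.43)²) = √(0.059978 + 111.308619) = 10.5531 km
M: √((0.0486·111.32)² + (0.0606·102.43)²) = √(29.269745 + 38.530052) = 8.2341 km
Minimum: C at 1.3435 km.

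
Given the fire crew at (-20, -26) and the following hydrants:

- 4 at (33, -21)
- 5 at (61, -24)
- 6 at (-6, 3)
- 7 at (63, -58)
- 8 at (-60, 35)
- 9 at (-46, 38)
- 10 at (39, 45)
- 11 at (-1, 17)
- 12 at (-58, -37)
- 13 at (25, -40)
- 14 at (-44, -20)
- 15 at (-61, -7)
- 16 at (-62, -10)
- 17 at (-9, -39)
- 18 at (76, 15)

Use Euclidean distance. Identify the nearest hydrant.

17

Distances from (-20, -26):
4: √((53)² + (5)²) = √(2809.000 + 25.000) = 53.2
5: √((81)² + (2)²) = √(6561.000 + 4.000) = 81.0
6: √((14)² + (29)²) = √(196.000 + 841.000) = 32.2
7: √((83)² + (-32)²) = √(6889.000 + 1024.000) = 89.0
8: √((-40)² + (61)²) = √(1600.000 + 3721.000) = 72.9
9: √((-26)² + (64)²) = √(676.000 + 4096.000) = 69.1
10: √((59)² + (71)²) = √(3481.000 + 5041.000) = 92.3
11: √((19)² + (43)²) = √(361.000 + 1849.000) = 47.0
12: √((-38)² + (-11)²) = √(1444.000 + 121.000) = 39.6
13: √((45)² + (-14)²) = √(2025.000 + 196.000) = 47.1
14: √((-24)² + (6)²) = √(576.000 + 36.000) = 24.7
15: √((-41)² + (19)²) = √(1681.000 + 361.000) = 45.2
16: √((-42)² + (16)²) = √(1764.000 + 256.000) = 44.9
17: √((11)² + (-13)²) = √(121.000 + 169.000) = 17.0
18: √((96)² + (41)²) = √(9216.000 + 1681.000) = 104.4
Minimum: 17 at 17.0.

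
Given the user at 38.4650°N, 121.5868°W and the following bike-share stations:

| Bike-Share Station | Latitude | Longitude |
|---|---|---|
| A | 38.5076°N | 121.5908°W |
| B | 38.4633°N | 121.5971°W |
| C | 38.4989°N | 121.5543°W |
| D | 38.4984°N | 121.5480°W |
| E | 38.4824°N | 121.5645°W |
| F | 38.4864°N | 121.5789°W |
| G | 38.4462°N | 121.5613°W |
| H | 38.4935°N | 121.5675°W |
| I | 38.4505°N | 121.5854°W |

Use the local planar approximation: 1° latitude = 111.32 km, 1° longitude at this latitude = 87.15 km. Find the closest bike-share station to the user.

B

Distances from 38.4650°N, 121.5868°W:
A: √((0.0426·111.32)² + (-0.0040·87.15)²) = √(22.488764 + 0.121522) = 4.7550 km
B: √((-0.0017·111.32)² + (-0.0103·87.15)²) = √(0.035813 + 0.805767) = 0.9174 km
C: √((0.0339·111.32)² + (0.0325·87.15)²) = √(14.241174 + 8.022348) = 4.7184 km
D: √((0.0334·111.32)² + (0.0388·87.15)²) = √(13.824178 + 11.434001) = 5.0258 km
E: √((0.0174·111.32)² + (0.0223·87.15)²) = √(3.751845 + 3.776978) = 2.7439 km
F: √((0.0214·111.32)² + (0.0079·87.15)²) = √(5.675106 + 0.474012) = 2.4797 km
G: √((-0.0188·111.32)² + (0.0255·87.15)²) = √(4.379879 + 4.938728) = 3.0526 km
H: √((0.0285·111.32)² + (0.0193·87.15)²) = √(10.065518 + 2.829107) = 3.5909 km
I: √((-0.0145·111.32)² + (0.0014·87.15)²) = √(2.605448 + 0.014886) = 1.6187 km
Minimum: B at 0.9174 km.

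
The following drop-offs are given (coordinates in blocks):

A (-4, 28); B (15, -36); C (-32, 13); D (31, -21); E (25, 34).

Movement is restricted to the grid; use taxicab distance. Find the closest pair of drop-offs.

Pairwise distances:
B–D: |16| + |15| = 16 + 15 = 31 blocks
A–E: |29| + |6| = 29 + 6 = 35 blocks
A–C: |-28| + |-15| = 28 + 15 = 43 blocks
D–E: |-6| + |55| = 6 + 55 = 61 blocks
C–E: |57| + |21| = 57 + 21 = 78 blocks
B–E: |10| + |70| = 10 + 70 = 80 blocks
A–B: |19| + |-64| = 19 + 64 = 83 blocks
A–D: |35| + |-49| = 35 + 49 = 84 blocks
B–C: |-47| + |49| = 47 + 49 = 96 blocks
C–D: |63| + |-34| = 63 + 34 = 97 blocks
Closest pair: B–D at 31 blocks.

B and D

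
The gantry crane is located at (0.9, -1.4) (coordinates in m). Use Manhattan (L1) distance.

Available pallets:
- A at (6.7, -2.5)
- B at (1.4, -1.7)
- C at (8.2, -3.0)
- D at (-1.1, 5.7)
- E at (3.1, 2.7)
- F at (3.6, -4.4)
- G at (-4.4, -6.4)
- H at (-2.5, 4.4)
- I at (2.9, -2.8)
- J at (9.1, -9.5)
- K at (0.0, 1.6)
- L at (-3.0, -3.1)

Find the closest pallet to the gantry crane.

Distances from (0.9, -1.4):
A: |5.8| + |-1.1| = 5.8 + 1.1 = 6.9 m
B: |0.5| + |-0.3| = 0.5 + 0.3 = 0.8 m
C: |7.3| + |-1.6| = 7.3 + 1.6 = 8.9 m
D: |-2.0| + |7.1| = 2.0 + 7.1 = 9.1 m
E: |2.2| + |4.1| = 2.2 + 4.1 = 6.3 m
F: |2.7| + |-3.0| = 2.7 + 3.0 = 5.7 m
G: |-5.3| + |-5.0| = 5.3 + 5.0 = 10.3 m
H: |-3.4| + |5.8| = 3.4 + 5.8 = 9.2 m
I: |2.0| + |-1.4| = 2.0 + 1.4 = 3.4 m
J: |8.2| + |-8.1| = 8.2 + 8.1 = 16.3 m
K: |-0.9| + |3.0| = 0.9 + 3.0 = 3.9 m
L: |-3.9| + |-1.7| = 3.9 + 1.7 = 5.6 m
Minimum: B at 0.8 m.

B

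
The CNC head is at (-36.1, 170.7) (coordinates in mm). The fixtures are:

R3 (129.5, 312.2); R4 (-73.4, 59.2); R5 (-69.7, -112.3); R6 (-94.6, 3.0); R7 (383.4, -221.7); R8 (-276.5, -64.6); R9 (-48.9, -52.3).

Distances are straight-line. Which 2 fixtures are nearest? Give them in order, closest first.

Distances from (-36.1, 170.7):
R3: √((165.6)² + (141.5)²) = √(27423.360 + 20022.250) = 217.8 mm
R4: √((-37.3)² + (-111.5)²) = √(1391.290 + 12432.250) = 117.6 mm
R5: √((-33.6)² + (-283.0)²) = √(1128.960 + 80089.000) = 285.0 mm
R6: √((-58.5)² + (-167.7)²) = √(3422.250 + 28123.290) = 177.6 mm
R7: √((419.5)² + (-392.4)²) = √(175980.250 + 153977.760) = 574.4 mm
R8: √((-240.4)² + (-235.3)²) = √(57792.160 + 55366.090) = 336.4 mm
R9: √((-12.8)² + (-223.0)²) = √(163.840 + 49729.000) = 223.4 mm
Sorted: R4 (117.6 mm) < R6 (177.6 mm) < R3 (217.8 mm) < R9 (223.4 mm) < …

R4, R6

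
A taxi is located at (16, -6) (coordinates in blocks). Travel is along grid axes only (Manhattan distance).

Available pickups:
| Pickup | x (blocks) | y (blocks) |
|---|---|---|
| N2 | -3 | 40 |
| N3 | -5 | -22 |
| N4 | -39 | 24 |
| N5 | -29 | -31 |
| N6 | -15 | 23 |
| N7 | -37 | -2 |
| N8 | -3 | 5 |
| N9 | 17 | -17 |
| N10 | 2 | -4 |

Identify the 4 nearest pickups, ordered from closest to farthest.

Distances from (16, -6):
N2: |-19| + |46| = 19 + 46 = 65 blocks
N3: |-21| + |-16| = 21 + 16 = 37 blocks
N4: |-55| + |30| = 55 + 30 = 85 blocks
N5: |-45| + |-25| = 45 + 25 = 70 blocks
N6: |-31| + |29| = 31 + 29 = 60 blocks
N7: |-53| + |4| = 53 + 4 = 57 blocks
N8: |-19| + |11| = 19 + 11 = 30 blocks
N9: |1| + |-11| = 1 + 11 = 12 blocks
N10: |-14| + |2| = 14 + 2 = 16 blocks
Sorted: N9 (12 blocks) < N10 (16 blocks) < N8 (30 blocks) < N3 (37 blocks) < N7 (57 blocks) < N6 (60 blocks) < …

N9, N10, N8, N3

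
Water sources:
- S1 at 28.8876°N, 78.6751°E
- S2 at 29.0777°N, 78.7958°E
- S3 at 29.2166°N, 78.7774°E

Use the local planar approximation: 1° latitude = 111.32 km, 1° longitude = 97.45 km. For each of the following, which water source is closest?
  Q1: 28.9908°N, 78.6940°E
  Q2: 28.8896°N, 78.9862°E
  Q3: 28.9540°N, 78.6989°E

Q1→S1; Q2→S2; Q3→S1

Q1 at 28.9908°N, 78.6940°E:
  S1: √((-0.1032·111.32)² + (-0.0189·97.45)²) = √(131.979291 + 3.392246) = 11.6349 km
  S2: √((0.0869·111.32)² + (0.1018·97.45)²) = √(93.580626 + 98.414535) = 13.8562 km
  S3: √((0.2258·111.32)² + (0.0834·97.45)²) = √(631.821311 + 66.053493) = 26.4173 km
  → nearest: S1 (11.6349 km)
Q2 at 28.8896°N, 78.9862°E:
  S1: √((-0.0020·111.32)² + (-0.3111·97.45)²) = √(0.049569 + 919.101996) = 30.3175 km
  S2: √((0.1881·111.32)² + (-0.1904·97.45)²) = √(438.453949 + 344.268728) = 27.9772 km
  S3: √((0.3270·111.32)² + (-0.2088·97.45)²) = √(1325.079395 + 414.023198) = 41.7025 km
  → nearest: S2 (27.9772 km)
Q3 at 28.9540°N, 78.6989°E:
  S1: √((-0.0664·111.32)² + (-0.0238·97.45)²) = √(54.636460 + 5.379199) = 7.7470 km
  S2: √((0.1237·111.32)² + (0.0969·97.45)²) = √(189.620721 + 89.168455) = 16.6970 km
  S3: √((0.2626·111.32)² + (0.0785·97.45)²) = √(854.546774 + 58.519823) = 30.2170 km
  → nearest: S1 (7.7470 km)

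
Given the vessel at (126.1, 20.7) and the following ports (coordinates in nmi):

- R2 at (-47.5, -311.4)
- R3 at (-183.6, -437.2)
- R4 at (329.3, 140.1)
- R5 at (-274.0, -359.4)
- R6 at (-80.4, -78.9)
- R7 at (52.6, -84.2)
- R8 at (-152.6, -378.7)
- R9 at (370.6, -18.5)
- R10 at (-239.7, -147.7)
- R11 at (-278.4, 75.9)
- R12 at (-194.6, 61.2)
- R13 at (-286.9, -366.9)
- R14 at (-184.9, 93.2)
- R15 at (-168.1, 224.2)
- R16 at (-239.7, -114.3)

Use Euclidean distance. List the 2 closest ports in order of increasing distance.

Distances from (126.1, 20.7):
R2: √((-173.6)² + (-332.1)²) = √(30136.960 + 110290.410) = 374.7 nmi
R3: √((-309.7)² + (-457.9)²) = √(95914.090 + 209672.410) = 552.8 nmi
R4: √((203.2)² + (119.4)²) = √(41290.240 + 14256.360) = 235.7 nmi
R5: √((-400.1)² + (-380.1)²) = √(160080.010 + 144476.010) = 551.9 nmi
R6: √((-206.5)² + (-99.6)²) = √(42642.250 + 9920.160) = 229.3 nmi
R7: √((-73.5)² + (-104.9)²) = √(5402.250 + 11004.010) = 128.1 nmi
R8: √((-278.7)² + (-399.4)²) = √(77673.690 + 159520.360) = 487.0 nmi
R9: √((244.5)² + (-39.2)²) = √(59780.250 + 1536.640) = 247.6 nmi
R10: √((-365.8)² + (-168.4)²) = √(133809.640 + 28358.560) = 402.7 nmi
R11: √((-404.5)² + (55.2)²) = √(163620.250 + 3047.040) = 408.2 nmi
R12: √((-320.7)² + (40.5)²) = √(102848.490 + 1640.250) = 323.2 nmi
R13: √((-413.0)² + (-387.6)²) = √(170569.000 + 150233.760) = 566.4 nmi
R14: √((-311.0)² + (72.5)²) = √(96721.000 + 5256.250) = 319.3 nmi
R15: √((-294.2)² + (203.5)²) = √(86553.640 + 41412.250) = 357.7 nmi
R16: √((-365.8)² + (-135.0)²) = √(133809.640 + 18225.000) = 389.9 nmi
Sorted: R7 (128.1 nmi) < R6 (229.3 nmi) < R4 (235.7 nmi) < R9 (247.6 nmi) < …

R7, R6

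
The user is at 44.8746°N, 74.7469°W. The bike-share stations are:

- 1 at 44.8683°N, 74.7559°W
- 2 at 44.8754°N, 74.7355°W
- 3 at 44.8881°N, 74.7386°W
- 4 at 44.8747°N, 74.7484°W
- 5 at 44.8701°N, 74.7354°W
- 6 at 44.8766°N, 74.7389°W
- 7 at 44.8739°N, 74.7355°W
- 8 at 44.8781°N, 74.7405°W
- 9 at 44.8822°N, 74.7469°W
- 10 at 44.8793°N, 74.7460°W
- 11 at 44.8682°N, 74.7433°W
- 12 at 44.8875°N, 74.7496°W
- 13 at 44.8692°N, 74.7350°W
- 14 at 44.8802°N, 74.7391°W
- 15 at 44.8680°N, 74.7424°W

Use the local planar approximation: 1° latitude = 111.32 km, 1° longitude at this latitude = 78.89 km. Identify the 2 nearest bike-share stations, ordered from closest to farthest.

4, 10

Distances from 44.8746°N, 74.7469°W:
1: √((-0.0063·111.32)² + (-0.0090·78.89)²) = √(0.491844 + 0.504114) = 0.9980 km
2: √((0.0008·111.32)² + (0.0114·78.89)²) = √(0.007931 + 0.808823) = 0.9037 km
3: √((0.0135·111.32)² + (0.0083·78.89)²) = √(2.258468 + 0.428746) = 1.6393 km
4: √((0.0001·111.32)² + (-0.0015·78.89)²) = √(0.000124 + 0.014003) = 0.1189 km
5: √((-0.0045·111.32)² + (0.0115·78.89)²) = √(0.250941 + 0.823075) = 1.0363 km
6: √((0.0020·111.32)² + (0.0080·78.89)²) = √(0.049569 + 0.398312) = 0.6692 km
7: √((-0.0007·111.32)² + (0.0114·78.89)²) = √(0.006072 + 0.808823) = 0.9027 km
8: √((0.0035·111.32)² + (0.0064·78.89)²) = √(0.151804 + 0.254920) = 0.6377 km
9: √((0.0076·111.32)² + (0.0000·78.89)²) = √(0.715770 + 0.000000) = 0.8460 km
10: √((0.0047·111.32)² + (0.0009·78.89)²) = √(0.273742 + 0.005041) = 0.5280 km
11: √((-0.0064·111.32)² + (0.0036·78.89)²) = √(0.507582 + 0.080658) = 0.7670 km
12: √((0.0129·111.32)² + (-0.0027·78.89)²) = √(2.062176 + 0.045370) = 1.4517 km
13: √((-0.0054·111.32)² + (0.0119·78.89)²) = √(0.361355 + 0.881329) = 1.1148 km
14: √((0.0056·111.32)² + (0.0078·78.89)²) = √(0.388618 + 0.378646) = 0.8759 km
15: √((-0.0066·111.32)² + (0.0045·78.89)²) = √(0.539802 + 0.126029) = 0.8160 km
Sorted: 4 (0.1189 km) < 10 (0.5280 km) < 8 (0.6377 km) < 6 (0.6692 km) < …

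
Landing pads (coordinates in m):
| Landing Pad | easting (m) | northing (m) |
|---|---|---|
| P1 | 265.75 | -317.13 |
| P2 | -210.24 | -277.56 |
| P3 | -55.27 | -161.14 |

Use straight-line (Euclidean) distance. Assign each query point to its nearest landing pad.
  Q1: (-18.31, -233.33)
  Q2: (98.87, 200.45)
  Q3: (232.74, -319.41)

Q1 at (-18.31, -233.33):
  P1: √((284.06)² + (-83.80)²) = √(80690.0836 + 7022.4400) = 296.16 m
  P2: √((-191.93)² + (-44.23)²) = √(36837.1249 + 1956.2929) = 196.96 m
  P3: √((-36.96)² + (72.19)²) = √(1366.0416 + 5211.3961) = 81.10 m
  → nearest: P3 (81.10 m)
Q2 at (98.87, 200.45):
  P1: √((166.88)² + (-517.58)²) = √(27848.9344 + 267889.0564) = 543.82 m
  P2: √((-309.11)² + (-478.01)²) = √(95548.9921 + 228493.5601) = 569.25 m
  P3: √((-154.14)² + (-361.59)²) = √(23759.1396 + 130747.3281) = 393.07 m
  → nearest: P3 (393.07 m)
Q3 at (232.74, -319.41):
  P1: √((33.01)² + (2.28)²) = √(1089.6601 + 5.1984) = 33.09 m
  P2: √((-442.98)² + (41.85)²) = √(196231.2804 + 1751.4225) = 444.95 m
  P3: √((-288.01)² + (158.27)²) = √(82949.7601 + 25049.3929) = 328.63 m
  → nearest: P1 (33.09 m)

Q1→P3; Q2→P3; Q3→P1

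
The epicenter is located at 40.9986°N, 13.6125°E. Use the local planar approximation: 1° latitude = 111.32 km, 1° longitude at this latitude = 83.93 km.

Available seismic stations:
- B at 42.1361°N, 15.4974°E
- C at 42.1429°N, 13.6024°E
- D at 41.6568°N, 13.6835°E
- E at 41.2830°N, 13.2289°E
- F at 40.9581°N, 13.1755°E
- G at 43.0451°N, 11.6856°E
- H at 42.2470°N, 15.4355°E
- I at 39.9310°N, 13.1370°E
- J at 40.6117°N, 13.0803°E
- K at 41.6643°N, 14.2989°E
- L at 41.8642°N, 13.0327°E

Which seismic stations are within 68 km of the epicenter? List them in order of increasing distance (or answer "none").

Distances from 40.9986°N, 13.6125°E:
B: √((1.1375·111.32)² + (1.8849·83.93)²) = √(16034.270502 + 25027.131475) = 202.6361 km
C: √((1.1443·111.32)² + (-0.0101·83.93)²) = √(16226.549958 + 0.718583) = 127.3863 km
D: √((0.6582·111.32)² + (0.0710·83.93)²) = √(5368.613650 + 35.510039) = 73.5127 km
E: √((0.2844·111.32)² + (-0.3836·83.93)²) = √(1002.318115 + 1036.553311) = 45.1539 km
F: √((-0.0405·111.32)² + (-0.4370·83.93)²) = √(20.326212 + 1345.232404) = 36.9535 km
G: √((2.0465·111.32)² + (-1.9269·83.93)²) = √(51900.302996 + 26154.884089) = 279.3836 km
H: √((1.2484·111.32)² + (1.8230·83.93)²) = √(19313.185654 + 23410.343359) = 206.6967 km
I: √((-1.0676·111.32)² + (-0.4755·83.93)²) = √(14124.189169 + 1592.705533) = 125.3670 km
J: √((-0.3869·111.32)² + (-0.5322·83.93)²) = √(1854.999747 + 1995.189666) = 62.0499 km
K: √((0.6657·111.32)² + (0.6864·83.93)²) = √(5491.658330 + 3318.860482) = 93.8644 km
L: √((0.8656·111.32)² + (-0.5798·83.93)²) = √(9284.978252 + 2368.050001) = 107.9492 km
Threshold 68 km: F (36.9535 km), E (45.1539 km), J (62.0499 km) are within range.

F, E, J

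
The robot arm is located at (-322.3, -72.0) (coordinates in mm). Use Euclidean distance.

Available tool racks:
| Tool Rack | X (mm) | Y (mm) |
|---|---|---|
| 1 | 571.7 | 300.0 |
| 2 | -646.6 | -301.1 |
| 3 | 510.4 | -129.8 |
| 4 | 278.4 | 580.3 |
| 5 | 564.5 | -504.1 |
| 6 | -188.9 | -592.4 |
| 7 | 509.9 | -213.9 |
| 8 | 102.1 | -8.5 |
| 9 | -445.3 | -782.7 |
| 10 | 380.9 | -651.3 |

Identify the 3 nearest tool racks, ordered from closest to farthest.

Distances from (-322.3, -72.0):
1: √((894.0)² + (372.0)²) = √(799236.000 + 138384.000) = 968.3 mm
2: √((-324.3)² + (-229.1)²) = √(105170.490 + 52486.810) = 397.1 mm
3: √((832.7)² + (-57.8)²) = √(693389.290 + 3340.840) = 834.7 mm
4: √((600.7)² + (652.3)²) = √(360840.490 + 425495.290) = 886.8 mm
5: √((886.8)² + (-432.1)²) = √(786414.240 + 186710.410) = 986.5 mm
6: √((133.4)² + (-520.4)²) = √(17795.560 + 270816.160) = 537.2 mm
7: √((832.2)² + (-141.9)²) = √(692556.840 + 20135.610) = 844.2 mm
8: √((424.4)² + (63.5)²) = √(180115.360 + 4032.250) = 429.1 mm
9: √((-123.0)² + (-710.7)²) = √(15129.000 + 505094.490) = 721.3 mm
10: √((703.2)² + (-579.3)²) = √(494490.240 + 335588.490) = 911.1 mm
Sorted: 2 (397.1 mm) < 8 (429.1 mm) < 6 (537.2 mm) < 9 (721.3 mm) < 3 (834.7 mm) < …

2, 8, 6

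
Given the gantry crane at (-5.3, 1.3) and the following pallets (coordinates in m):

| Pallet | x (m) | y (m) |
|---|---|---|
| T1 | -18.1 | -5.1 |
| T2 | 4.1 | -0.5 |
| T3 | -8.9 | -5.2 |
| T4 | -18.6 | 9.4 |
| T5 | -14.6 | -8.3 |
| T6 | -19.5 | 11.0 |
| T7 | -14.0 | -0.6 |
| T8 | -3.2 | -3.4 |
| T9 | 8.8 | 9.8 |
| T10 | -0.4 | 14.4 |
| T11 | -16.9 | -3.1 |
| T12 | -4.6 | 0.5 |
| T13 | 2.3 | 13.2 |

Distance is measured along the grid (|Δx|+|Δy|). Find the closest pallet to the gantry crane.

T12

Distances from (-5.3, 1.3):
T1: |-12.8| + |-6.4| = 12.8 + 6.4 = 19.2 m
T2: |9.4| + |-1.8| = 9.4 + 1.8 = 11.2 m
T3: |-3.6| + |-6.5| = 3.6 + 6.5 = 10.1 m
T4: |-13.3| + |8.1| = 13.3 + 8.1 = 21.4 m
T5: |-9.3| + |-9.6| = 9.3 + 9.6 = 18.9 m
T6: |-14.2| + |9.7| = 14.2 + 9.7 = 23.9 m
T7: |-8.7| + |-1.9| = 8.7 + 1.9 = 10.6 m
T8: |2.1| + |-4.7| = 2.1 + 4.7 = 6.8 m
T9: |14.1| + |8.5| = 14.1 + 8.5 = 22.6 m
T10: |4.9| + |13.1| = 4.9 + 13.1 = 18.0 m
T11: |-11.6| + |-4.4| = 11.6 + 4.4 = 16.0 m
T12: |0.7| + |-0.8| = 0.7 + 0.8 = 1.5 m
T13: |7.6| + |11.9| = 7.6 + 11.9 = 19.5 m
Minimum: T12 at 1.5 m.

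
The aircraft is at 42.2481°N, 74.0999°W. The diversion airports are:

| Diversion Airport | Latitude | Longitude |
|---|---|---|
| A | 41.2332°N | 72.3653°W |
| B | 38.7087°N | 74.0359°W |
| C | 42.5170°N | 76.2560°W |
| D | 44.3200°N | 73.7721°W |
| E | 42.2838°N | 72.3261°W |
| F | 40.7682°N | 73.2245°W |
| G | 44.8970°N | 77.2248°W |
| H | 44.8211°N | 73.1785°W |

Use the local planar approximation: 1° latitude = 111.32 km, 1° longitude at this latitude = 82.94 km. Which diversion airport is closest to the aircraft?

Distances from 42.2481°N, 74.0999°W:
A: 182.9265 km
B: 394.0418 km
C: 181.3150 km
D: 232.2408 km
E: 147.1726 km
F: 180.0324 km
G: 392.5881 km
H: 296.4460 km
Minimum: E at 147.1726 km.

E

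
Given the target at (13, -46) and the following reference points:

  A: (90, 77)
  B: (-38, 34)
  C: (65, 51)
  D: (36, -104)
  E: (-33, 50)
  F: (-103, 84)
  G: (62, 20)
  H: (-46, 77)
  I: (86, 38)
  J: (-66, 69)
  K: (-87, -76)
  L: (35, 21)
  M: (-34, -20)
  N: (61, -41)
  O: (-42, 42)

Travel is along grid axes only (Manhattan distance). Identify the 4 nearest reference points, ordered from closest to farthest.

N, M, D, L

Distances from (13, -46):
A: |77| + |123| = 77 + 123 = 200
B: |-51| + |80| = 51 + 80 = 131
C: |52| + |97| = 52 + 97 = 149
D: |23| + |-58| = 23 + 58 = 81
E: |-46| + |96| = 46 + 96 = 142
F: |-116| + |130| = 116 + 130 = 246
G: |49| + |66| = 49 + 66 = 115
H: |-59| + |123| = 59 + 123 = 182
I: |73| + |84| = 73 + 84 = 157
J: |-79| + |115| = 79 + 115 = 194
K: |-100| + |-30| = 100 + 30 = 130
L: |22| + |67| = 22 + 67 = 89
M: |-47| + |26| = 47 + 26 = 73
N: |48| + |5| = 48 + 5 = 53
O: |-55| + |88| = 55 + 88 = 143
Sorted: N (53) < M (73) < D (81) < L (89) < G (115) < K (130) < …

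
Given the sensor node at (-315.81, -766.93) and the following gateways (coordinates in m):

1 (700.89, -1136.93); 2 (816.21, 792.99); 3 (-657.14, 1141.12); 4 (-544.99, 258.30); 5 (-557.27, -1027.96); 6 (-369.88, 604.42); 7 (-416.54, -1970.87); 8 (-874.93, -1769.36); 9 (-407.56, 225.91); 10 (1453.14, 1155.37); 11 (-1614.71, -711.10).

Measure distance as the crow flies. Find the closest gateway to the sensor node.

5

Distances from (-315.81, -766.93):
1: √((1016.70)² + (-370.00)²) = √(1033678.8900 + 136900.0000) = 1081.93 m
2: √((1132.02)² + (1559.92)²) = √(1281469.2804 + 2433350.4064) = 1927.39 m
3: √((-341.33)² + (1908.05)²) = √(116506.1689 + 3640654.8025) = 1938.34 m
4: √((-229.18)² + (1025.23)²) = √(52523.4724 + 1051096.5529) = 1050.53 m
5: √((-241.46)² + (-261.03)²) = √(58302.9316 + 68136.6609) = 355.58 m
6: √((-54.07)² + (1371.35)²) = √(2923.5649 + 1880600.8225) = 1372.42 m
7: √((-100.73)² + (-1203.94)²) = √(10146.5329 + 1449471.5236) = 1208.15 m
8: √((-559.12)² + (-1002.43)²) = √(312615.1744 + 1004865.9049) = 1147.82 m
9: √((-91.75)² + (992.84)²) = √(8418.0625 + 985731.2656) = 997.07 m
10: √((1768.95)² + (1922.30)²) = √(3129184.1025 + 3695237.2900) = 2612.36 m
11: √((-1298.90)² + (55.83)²) = √(1687141.2100 + 3116.9889) = 1300.10 m
Minimum: 5 at 355.58 m.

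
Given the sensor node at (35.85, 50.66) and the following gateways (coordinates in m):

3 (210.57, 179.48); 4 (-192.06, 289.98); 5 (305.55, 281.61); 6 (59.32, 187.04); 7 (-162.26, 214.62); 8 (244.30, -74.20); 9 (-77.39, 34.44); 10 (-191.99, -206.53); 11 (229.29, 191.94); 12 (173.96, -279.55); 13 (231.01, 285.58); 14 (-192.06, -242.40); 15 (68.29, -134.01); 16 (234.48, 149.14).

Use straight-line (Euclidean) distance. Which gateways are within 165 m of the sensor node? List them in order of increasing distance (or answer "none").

Distances from (35.85, 50.66):
3: 217.08 m
4: 330.48 m
5: 355.07 m
6: 138.38 m
7: 257.16 m
8: 242.98 m
9: 114.40 m
10: 343.60 m
11: 239.54 m
12: 357.93 m
13: 305.41 m
14: 371.25 m
15: 187.50 m
16: 221.70 m
Threshold 165 m: 9 (114.40 m), 6 (138.38 m) are within range.

9, 6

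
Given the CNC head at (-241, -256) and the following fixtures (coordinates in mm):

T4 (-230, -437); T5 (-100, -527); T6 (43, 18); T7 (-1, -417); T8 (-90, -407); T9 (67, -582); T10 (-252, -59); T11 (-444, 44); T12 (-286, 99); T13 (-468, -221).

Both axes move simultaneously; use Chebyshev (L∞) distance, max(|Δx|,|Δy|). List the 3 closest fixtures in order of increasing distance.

Distances from (-241, -256):
T4: max(|11|, |-181|) = 181 mm
T5: max(|141|, |-271|) = 271 mm
T6: max(|284|, |274|) = 284 mm
T7: max(|240|, |-161|) = 240 mm
T8: max(|151|, |-151|) = 151 mm
T9: max(|308|, |-326|) = 326 mm
T10: max(|-11|, |197|) = 197 mm
T11: max(|-203|, |300|) = 300 mm
T12: max(|-45|, |355|) = 355 mm
T13: max(|-227|, |35|) = 227 mm
Sorted: T8 (151 mm) < T4 (181 mm) < T10 (197 mm) < T13 (227 mm) < T7 (240 mm) < …

T8, T4, T10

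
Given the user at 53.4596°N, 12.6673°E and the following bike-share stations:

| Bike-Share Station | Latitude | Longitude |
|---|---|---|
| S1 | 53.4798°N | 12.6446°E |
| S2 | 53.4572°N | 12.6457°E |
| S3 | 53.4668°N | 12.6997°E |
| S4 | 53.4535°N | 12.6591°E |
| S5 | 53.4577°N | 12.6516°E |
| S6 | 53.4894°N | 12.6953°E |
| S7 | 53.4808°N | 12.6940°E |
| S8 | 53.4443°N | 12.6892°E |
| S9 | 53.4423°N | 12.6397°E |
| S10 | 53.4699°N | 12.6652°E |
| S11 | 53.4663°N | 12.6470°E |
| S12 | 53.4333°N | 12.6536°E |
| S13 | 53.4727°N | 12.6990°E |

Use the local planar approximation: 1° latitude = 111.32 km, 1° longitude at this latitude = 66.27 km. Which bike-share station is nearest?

Distances from 53.4596°N, 12.6673°E:
S1: √((0.0202·111.32)² + (-0.0227·66.27)²) = √(5.056490 + 2.263006) = 2.7055 km
S2: √((-0.0024·111.32)² + (-0.0216·66.27)²) = √(0.071379 + 2.048998) = 1.4562 km
S3: √((0.0072·111.32)² + (0.0324·66.27)²) = √(0.642409 + 4.610245) = 2.2919 km
S4: √((-0.0061·111.32)² + (-0.0082·66.27)²) = √(0.461112 + 0.295299) = 0.8697 km
S5: √((-0.0019·111.32)² + (-0.0157·66.27)²) = √(0.044736 + 1.082513) = 1.0617 km
S6: √((0.0298·111.32)² + (0.0280·66.27)²) = √(11.004718 + 3.443103) = 3.8010 km
S7: √((0.0212·111.32)² + (0.0267·66.27)²) = √(5.569524 + 3.130808) = 2.9496 km
S8: √((-0.0153·111.32)² + (0.0219·66.27)²) = √(2.900877 + 2.106309) = 2.2377 km
S9: √((-0.0173·111.32)² + (-0.0276·66.27)²) = √(3.708844 + 3.345431) = 2.6560 km
S10: √((0.0103·111.32)² + (-0.0021·66.27)²) = √(1.314682 + 0.019367) = 1.1550 km
S11: √((0.0067·111.32)² + (-0.0203·66.27)²) = √(0.556283 + 1.809781) = 1.5382 km
S12: √((-0.0263·111.32)² + (-0.0137·66.27)²) = √(8.571521 + 0.824281) = 3.0653 km
S13: √((0.0131·111.32)² + (0.0317·66.27)²) = √(2.126616 + 4.413188) = 2.5573 km
Minimum: S4 at 0.8697 km.

S4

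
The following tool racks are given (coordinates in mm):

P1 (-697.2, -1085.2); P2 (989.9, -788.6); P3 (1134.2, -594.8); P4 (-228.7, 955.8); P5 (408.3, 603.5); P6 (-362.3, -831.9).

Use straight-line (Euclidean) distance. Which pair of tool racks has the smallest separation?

P2 and P3

Pairwise distances:
P1–P2: √((1687.1)² + (296.6)²) = √(2846306.410 + 87971.560) = 1713.0 mm
P1–P3: √((1831.4)² + (490.4)²) = √(3354025.960 + 240492.160) = 1895.9 mm
P1–P4: √((468.5)² + (2041.0)²) = √(219492.250 + 4165681.000) = 2094.1 mm
P1–P5: √((1105.5)² + (1688.7)²) = √(1222130.250 + 2851707.690) = 2018.4 mm
P1–P6: √((334.9)² + (253.3)²) = √(112158.010 + 64160.890) = 419.9 mm
P2–P3: √((144.3)² + (193.8)²) = √(20822.490 + 37558.440) = 241.6 mm
P2–P4: √((-1218.6)² + (1744.4)²) = √(1484985.960 + 3042931.360) = 2127.9 mm
P2–P5: √((-581.6)² + (1392.1)²) = √(338258.560 + 1937942.410) = 1508.7 mm
P2–P6: √((-1352.2)² + (-43.3)²) = √(1828444.840 + 1874.890) = 1352.9 mm
P3–P4: √((-1362.9)² + (1550.6)²) = √(1857496.410 + 2404360.360) = 2064.4 mm
P3–P5: √((-725.9)² + (1198.3)²) = √(526930.810 + 1435922.890) = 1401.0 mm
P3–P6: √((-1496.5)² + (-237.1)²) = √(2239512.250 + 56216.410) = 1515.2 mm
P4–P5: √((637.0)² + (-352.3)²) = √(405769.000 + 124115.290) = 727.9 mm
P4–P6: √((-133.6)² + (-1787.7)²) = √(17848.960 + 3195871.290) = 1792.7 mm
P5–P6: √((-770.6)² + (-1435.4)²) = √(593824.360 + 2060373.160) = 1629.2 mm
Closest pair: P2–P3 at 241.6 mm.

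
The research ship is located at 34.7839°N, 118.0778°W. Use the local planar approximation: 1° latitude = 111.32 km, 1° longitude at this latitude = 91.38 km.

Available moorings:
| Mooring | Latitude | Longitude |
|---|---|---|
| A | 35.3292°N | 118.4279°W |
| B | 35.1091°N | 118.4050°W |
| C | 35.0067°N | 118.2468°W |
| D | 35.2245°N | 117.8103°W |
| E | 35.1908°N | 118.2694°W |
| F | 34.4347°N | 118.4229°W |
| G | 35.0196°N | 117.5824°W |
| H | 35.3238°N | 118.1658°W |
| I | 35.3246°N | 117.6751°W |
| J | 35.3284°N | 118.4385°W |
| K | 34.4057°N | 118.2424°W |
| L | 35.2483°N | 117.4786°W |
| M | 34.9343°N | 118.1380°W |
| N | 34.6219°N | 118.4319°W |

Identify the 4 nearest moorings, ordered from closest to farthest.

M, C, N, K

Distances from 34.7839°N, 118.0778°W:
A: √((0.5453·111.32)² + (-0.3501·91.38)²) = √(3684.829442 + 1023.496894) = 68.6172 km
B: √((0.3252·111.32)² + (-0.3272·91.38)²) = √(1310.531515 + 893.982253) = 46.9522 km
C: √((0.2228·111.32)² + (-0.1690·91.38)²) = √(615.143966 + 238.493044) = 29.2171 km
D: √((0.4406·111.32)² + (0.2675·91.38)²) = √(2405.666281 + 597.516469) = 54.8013 km
E: √((0.4069·111.32)² + (-0.1916·91.38)²) = √(2051.737400 + 306.544351) = 48.5621 km
F: √((-0.3492·111.32)² + (-0.3451·91.38)²) = √(1511.105775 + 994.471236) = 50.0557 km
G: √((0.2357·111.32)² + (0.4954·91.38)²) = √(688.439151 + 2049.341392) = 52.3238 km
H: √((0.5399·111.32)² + (-0.0880·91.38)²) = √(3612.210496 + 64.664757) = 60.6372 km
I: √((0.5407·111.32)² + (0.4027·91.38)²) = √(3622.923256 + 1354.146235) = 70.5483 km
J: √((0.5445·111.32)² + (-0.3607·91.38)²) = √(3674.025477 + 1086.412095) = 68.9959 km
K: √((-0.3782·111.32)² + (-0.1646·91.38)²) = √(1772.513062 + 226.236133) = 44.7074 km
L: √((0.4644·111.32)² + (0.5992·91.38)²) = √(2672.580636 + 2998.098636) = 75.3039 km
M: √((0.1504·111.32)² + (-0.0602·91.38)²) = √(280.312244 + 30.261837) = 17.6231 km
N: √((-0.1620·111.32)² + (-0.3541·91.38)²) = √(325.219385 + 1047.018031) = 37.0437 km
Sorted: M (17.6231 km) < C (29.2171 km) < N (37.0437 km) < K (44.7074 km) < B (46.9522 km) < E (48.5621 km) < …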